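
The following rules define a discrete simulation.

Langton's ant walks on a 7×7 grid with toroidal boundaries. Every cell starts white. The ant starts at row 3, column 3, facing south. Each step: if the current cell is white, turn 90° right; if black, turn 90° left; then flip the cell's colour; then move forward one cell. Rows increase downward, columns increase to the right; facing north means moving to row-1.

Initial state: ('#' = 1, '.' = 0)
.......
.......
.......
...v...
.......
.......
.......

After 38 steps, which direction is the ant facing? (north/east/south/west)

south

[0] .......
.......
.......
...v...
.......
.......
.......
[1] .......
.......
.......
..<#...
.......
.......
.......
[2] .......
.......
..^....
..##...
.......
.......
.......
[3] .......
.......
..#>...
..##...
.......
.......
.......
[4] .......
.......
..##...
..#v...
.......
.......
.......
[5] .......
.......
..##...
..#.>..
.......
.......
.......
[6] .......
.......
..##...
..#.#..
....v..
.......
.......
[7] .......
.......
..##...
..#.#..
...<#..
.......
.......
[8] .......
.......
..##...
..#^#..
...##..
.......
.......
[9] .......
.......
..##...
..##>..
...##..
.......
.......
[10] .......
.......
..##^..
..##...
...##..
.......
.......
[11] .......
.......
..###>.
..##...
...##..
.......
.......
[12] .......
.......
..####.
..##.v.
...##..
.......
.......
[13] .......
.......
..####.
..##<#.
...##..
.......
.......
[14] .......
.......
..##^#.
..####.
...##..
.......
.......
[15] .......
.......
..#<.#.
..####.
...##..
.......
.......
[16] .......
.......
..#..#.
..#v##.
...##..
.......
.......
[17] .......
.......
..#..#.
..#.>#.
...##..
.......
.......
[18] .......
.......
..#.^#.
..#..#.
...##..
.......
.......
[19] .......
.......
..#.#>.
..#..#.
...##..
.......
.......
[20] .......
.....^.
..#.#..
..#..#.
...##..
.......
.......
[21] .......
.....#>
..#.#..
..#..#.
...##..
.......
.......
[22] .......
.....##
..#.#.v
..#..#.
...##..
.......
.......
[23] .......
.....##
..#.#<#
..#..#.
...##..
.......
.......
[24] .......
.....^#
..#.###
..#..#.
...##..
.......
.......
[25] .......
....<.#
..#.###
..#..#.
...##..
.......
.......
[26] ....^..
....#.#
..#.###
..#..#.
...##..
.......
.......
[27] ....#>.
....#.#
..#.###
..#..#.
...##..
.......
.......
[28] ....##.
....#v#
..#.###
..#..#.
...##..
.......
.......
[29] ....##.
....<##
..#.###
..#..#.
...##..
.......
.......
[30] ....##.
.....##
..#.v##
..#..#.
...##..
.......
.......
[31] ....##.
.....##
..#..>#
..#..#.
...##..
.......
.......
[32] ....##.
.....^#
..#...#
..#..#.
...##..
.......
.......
[33] ....##.
....<.#
..#...#
..#..#.
...##..
.......
.......
[34] ....^#.
....#.#
..#...#
..#..#.
...##..
.......
.......
[35] ...<.#.
....#.#
..#...#
..#..#.
...##..
.......
.......
[36] ...#.#.
....#.#
..#...#
..#..#.
...##..
.......
...^...
[37] ...#.#.
....#.#
..#...#
..#..#.
...##..
.......
...#>..
[38] ...#v#.
....#.#
..#...#
..#..#.
...##..
.......
...##..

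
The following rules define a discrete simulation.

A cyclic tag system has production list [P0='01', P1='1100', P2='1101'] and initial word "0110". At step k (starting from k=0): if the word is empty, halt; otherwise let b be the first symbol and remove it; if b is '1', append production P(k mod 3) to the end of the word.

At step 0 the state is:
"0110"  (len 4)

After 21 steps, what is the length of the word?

0) "0110"  (len 4)
1) "110"  (len 3)
2) "101100"  (len 6)
3) "011001101"  (len 9)
4) "11001101"  (len 8)
5) "10011011100"  (len 11)
6) "00110111001101"  (len 14)
7) "0110111001101"  (len 13)
8) "110111001101"  (len 12)
9) "101110011011101"  (len 15)
10) "0111001101110101"  (len 16)
11) "111001101110101"  (len 15)
12) "110011011101011101"  (len 18)
13) "1001101110101110101"  (len 19)
14) "0011011101011101011100"  (len 22)
15) "011011101011101011100"  (len 21)
16) "11011101011101011100"  (len 20)
17) "10111010111010111001100"  (len 23)
18) "01110101110101110011001101"  (len 26)
19) "1110101110101110011001101"  (len 25)
20) "1101011101011100110011011100"  (len 28)
21) "1010111010111001100110111001101"  (len 31)

31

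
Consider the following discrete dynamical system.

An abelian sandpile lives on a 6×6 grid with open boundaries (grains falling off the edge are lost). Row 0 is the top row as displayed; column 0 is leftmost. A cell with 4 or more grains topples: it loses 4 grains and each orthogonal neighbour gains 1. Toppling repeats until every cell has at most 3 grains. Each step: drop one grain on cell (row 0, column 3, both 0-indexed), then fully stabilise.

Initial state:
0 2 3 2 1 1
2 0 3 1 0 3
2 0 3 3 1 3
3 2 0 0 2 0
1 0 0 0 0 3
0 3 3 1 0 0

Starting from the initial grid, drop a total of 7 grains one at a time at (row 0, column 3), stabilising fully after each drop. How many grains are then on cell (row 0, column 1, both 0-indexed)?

0) 0 2 3 2 1 1
2 0 3 1 0 3
2 0 3 3 1 3
3 2 0 0 2 0
1 0 0 0 0 3
0 3 3 1 0 0
1) 0 2 3 3 1 1
2 0 3 1 0 3
2 0 3 3 1 3
3 2 0 0 2 0
1 0 0 0 0 3
0 3 3 1 0 0
2) 0 3 1 2 2 1
2 1 2 0 1 3
2 1 1 1 2 3
3 2 1 1 2 0
1 0 0 0 0 3
0 3 3 1 0 0
3) 0 3 1 3 2 1
2 1 2 0 1 3
2 1 1 1 2 3
3 2 1 1 2 0
1 0 0 0 0 3
0 3 3 1 0 0
4) 0 3 2 0 3 1
2 1 2 1 1 3
2 1 1 1 2 3
3 2 1 1 2 0
1 0 0 0 0 3
0 3 3 1 0 0
5) 0 3 2 1 3 1
2 1 2 1 1 3
2 1 1 1 2 3
3 2 1 1 2 0
1 0 0 0 0 3
0 3 3 1 0 0
6) 0 3 2 2 3 1
2 1 2 1 1 3
2 1 1 1 2 3
3 2 1 1 2 0
1 0 0 0 0 3
0 3 3 1 0 0
7) 0 3 2 3 3 1
2 1 2 1 1 3
2 1 1 1 2 3
3 2 1 1 2 0
1 0 0 0 0 3
0 3 3 1 0 0

3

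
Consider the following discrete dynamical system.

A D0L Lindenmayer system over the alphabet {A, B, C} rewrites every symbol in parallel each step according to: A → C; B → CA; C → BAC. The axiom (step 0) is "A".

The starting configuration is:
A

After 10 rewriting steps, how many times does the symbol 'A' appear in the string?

406

k=0  A
k=1  C
k=2  BAC
k=3  CACBAC
k=4  BACCBACCACBAC
k=5  CACBACBACCACBACBACCBACCACBAC
k=6  BACCBACCACBACCACBACBACCBACCACBACCACBACBACCACBACBACCBACCACBAC
k=7  CACBACBACCACBACBACCBACCACBACBACCBACCACBACCACBACBACCACBACBA…CCBACCACBACCACBACBACCBACCACBACCACBACBACCACBACBACCBACCACBAC  (len 129)
k=8  BACCBACCACBACCACBACBACCBACCACBACCACBACBACCACBACBACCBACCACB…CCBACCACBACCACBACBACCBACCACBACCACBACBACCACBACBACCBACCACBAC  (len 277)
k=9  CACBACBACCACBACBACCBACCACBACBACCBACCACBACCACBACBACCACBACBA…CCBACCACBACCACBACBACCBACCACBACCACBACBACCACBACBACCBACCACBAC  (len 595)
k=10  BACCBACCACBACCACBACBACCBACCACBACCACBACBACCACBACBACCBACCACB…CCBACCACBACCACBACBACCBACCACBACCACBACBACCACBACBACCBACCACBAC  (len 1278)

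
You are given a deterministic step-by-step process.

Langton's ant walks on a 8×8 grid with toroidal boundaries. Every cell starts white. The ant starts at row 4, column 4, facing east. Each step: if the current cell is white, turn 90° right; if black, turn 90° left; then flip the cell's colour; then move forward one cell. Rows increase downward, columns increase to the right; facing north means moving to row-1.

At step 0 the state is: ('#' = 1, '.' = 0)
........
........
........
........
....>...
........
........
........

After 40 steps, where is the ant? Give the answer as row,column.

k=0  ........
........
........
........
....>...
........
........
........
k=1  ........
........
........
........
....#...
....v...
........
........
k=2  ........
........
........
........
....#...
...<#...
........
........
k=3  ........
........
........
........
...^#...
...##...
........
........
k=4  ........
........
........
........
...#>...
...##...
........
........
k=5  ........
........
........
....^...
...#....
...##...
........
........
k=6  ........
........
........
....#>..
...#....
...##...
........
........
k=7  ........
........
........
....##..
...#.v..
...##...
........
........
k=8  ........
........
........
....##..
...#<#..
...##...
........
........
k=9  ........
........
........
....^#..
...###..
...##...
........
........
k=10  ........
........
........
...<.#..
...###..
...##...
........
........
k=11  ........
........
...^....
...#.#..
...###..
...##...
........
........
k=12  ........
........
...#>...
...#.#..
...###..
...##...
........
........
k=13  ........
........
...##...
...#v#..
...###..
...##...
........
........
k=14  ........
........
...##...
...<##..
...###..
...##...
........
........
k=15  ........
........
...##...
....##..
...v##..
...##...
........
........
k=16  ........
........
...##...
....##..
....>#..
...##...
........
........
k=17  ........
........
...##...
....^#..
.....#..
...##...
........
........
k=18  ........
........
...##...
...<.#..
.....#..
...##...
........
........
k=19  ........
........
...^#...
...#.#..
.....#..
...##...
........
........
k=20  ........
........
..<.#...
...#.#..
.....#..
...##...
........
........
k=21  ........
..^.....
..#.#...
...#.#..
.....#..
...##...
........
........
k=22  ........
..#>....
..#.#...
...#.#..
.....#..
...##...
........
........
k=23  ........
..##....
..#v#...
...#.#..
.....#..
...##...
........
........
k=24  ........
..##....
..<##...
...#.#..
.....#..
...##...
........
........
k=25  ........
..##....
...##...
..v#.#..
.....#..
...##...
........
........
k=26  ........
..##....
...##...
.<##.#..
.....#..
...##...
........
........
k=27  ........
..##....
.^.##...
.###.#..
.....#..
...##...
........
........
k=28  ........
..##....
.#>##...
.###.#..
.....#..
...##...
........
........
k=29  ........
..##....
.####...
.#v#.#..
.....#..
...##...
........
........
k=30  ........
..##....
.####...
.#.>.#..
.....#..
...##...
........
........
k=31  ........
..##....
.##^#...
.#...#..
.....#..
...##...
........
........
k=32  ........
..##....
.#<.#...
.#...#..
.....#..
...##...
........
........
k=33  ........
..##....
.#..#...
.#v..#..
.....#..
...##...
........
........
k=34  ........
..##....
.#..#...
.<#..#..
.....#..
...##...
........
........
k=35  ........
..##....
.#..#...
..#..#..
.v...#..
...##...
........
........
k=36  ........
..##....
.#..#...
..#..#..
<#...#..
...##...
........
........
k=37  ........
..##....
.#..#...
^.#..#..
##...#..
...##...
........
........
k=38  ........
..##....
.#..#...
#>#..#..
##...#..
...##...
........
........
k=39  ........
..##....
.#..#...
###..#..
#v...#..
...##...
........
........
k=40  ........
..##....
.#..#...
###..#..
#.>..#..
...##...
........
........

4,2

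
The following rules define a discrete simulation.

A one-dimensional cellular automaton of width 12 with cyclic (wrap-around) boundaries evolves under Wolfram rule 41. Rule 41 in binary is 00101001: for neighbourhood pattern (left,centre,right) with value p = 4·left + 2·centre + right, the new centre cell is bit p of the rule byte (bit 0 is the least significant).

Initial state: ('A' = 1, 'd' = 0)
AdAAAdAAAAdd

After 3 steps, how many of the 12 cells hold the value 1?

3

gen 0: AdAAAdAAAAdd
gen 1: dAAddAAddddd
gen 2: dAdddAddAAAA
gen 3: AddAddddAddd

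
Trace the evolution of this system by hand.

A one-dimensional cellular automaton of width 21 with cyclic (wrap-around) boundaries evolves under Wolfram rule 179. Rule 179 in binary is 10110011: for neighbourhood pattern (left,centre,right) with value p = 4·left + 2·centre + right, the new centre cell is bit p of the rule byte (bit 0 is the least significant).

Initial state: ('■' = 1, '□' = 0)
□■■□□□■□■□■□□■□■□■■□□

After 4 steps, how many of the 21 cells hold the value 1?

[0] □■■□□□■□■□■□□■□■□■■□□
[1] ■□□■■■□■□■□■■□■□■□□■■
[2] □■■□■□■□■□■□□■□■□■■□■
[3] ■□□■□■□■□■□■■□■□■□□■□
[4] □■■□■□■□■□■□□■□■□■■□■

11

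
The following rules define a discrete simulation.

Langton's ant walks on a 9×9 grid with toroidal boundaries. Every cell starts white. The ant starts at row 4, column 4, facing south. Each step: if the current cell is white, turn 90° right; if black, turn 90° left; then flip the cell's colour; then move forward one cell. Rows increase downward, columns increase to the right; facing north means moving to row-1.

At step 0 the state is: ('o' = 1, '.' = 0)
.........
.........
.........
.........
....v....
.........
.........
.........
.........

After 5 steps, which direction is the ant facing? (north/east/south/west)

east

0) .........
.........
.........
.........
....v....
.........
.........
.........
.........
1) .........
.........
.........
.........
...<o....
.........
.........
.........
.........
2) .........
.........
.........
...^.....
...oo....
.........
.........
.........
.........
3) .........
.........
.........
...o>....
...oo....
.........
.........
.........
.........
4) .........
.........
.........
...oo....
...ov....
.........
.........
.........
.........
5) .........
.........
.........
...oo....
...o.>...
.........
.........
.........
.........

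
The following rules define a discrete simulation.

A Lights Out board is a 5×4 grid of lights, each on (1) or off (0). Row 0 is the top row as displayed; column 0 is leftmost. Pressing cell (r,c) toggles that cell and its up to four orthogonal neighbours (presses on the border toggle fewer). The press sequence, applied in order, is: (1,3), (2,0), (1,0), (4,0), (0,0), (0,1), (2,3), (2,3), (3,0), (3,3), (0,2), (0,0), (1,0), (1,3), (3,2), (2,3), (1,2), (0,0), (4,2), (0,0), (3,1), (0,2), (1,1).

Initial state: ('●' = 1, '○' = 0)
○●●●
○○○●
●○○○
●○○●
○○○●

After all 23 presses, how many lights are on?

gen 0: ○●●●
○○○●
●○○○
●○○●
○○○●
gen 1: ○●●○
○○●○
●○○●
●○○●
○○○●
gen 2: ○●●○
●○●○
○●○●
○○○●
○○○●
gen 3: ●●●○
○●●○
●●○●
○○○●
○○○●
gen 4: ●●●○
○●●○
●●○●
●○○●
●●○●
gen 5: ○○●○
●●●○
●●○●
●○○●
●●○●
gen 6: ●●○○
●○●○
●●○●
●○○●
●●○●
gen 7: ●●○○
●○●●
●●●○
●○○○
●●○●
gen 8: ●●○○
●○●○
●●○●
●○○●
●●○●
gen 9: ●●○○
●○●○
○●○●
○●○●
○●○●
gen 10: ●●○○
●○●○
○●○○
○●●○
○●○○
gen 11: ●○●●
●○○○
○●○○
○●●○
○●○○
gen 12: ○●●●
○○○○
○●○○
○●●○
○●○○
gen 13: ●●●●
●●○○
●●○○
○●●○
○●○○
gen 14: ●●●○
●●●●
●●○●
○●●○
○●○○
gen 15: ●●●○
●●●●
●●●●
○○○●
○●●○
gen 16: ●●●○
●●●○
●●○○
○○○○
○●●○
gen 17: ●●○○
●○○●
●●●○
○○○○
○●●○
gen 18: ○○○○
○○○●
●●●○
○○○○
○●●○
gen 19: ○○○○
○○○●
●●●○
○○●○
○○○●
gen 20: ●●○○
●○○●
●●●○
○○●○
○○○●
gen 21: ●●○○
●○○●
●○●○
●●○○
○●○●
gen 22: ●○●●
●○●●
●○●○
●●○○
○●○●
gen 23: ●●●●
○●○●
●●●○
●●○○
○●○●

13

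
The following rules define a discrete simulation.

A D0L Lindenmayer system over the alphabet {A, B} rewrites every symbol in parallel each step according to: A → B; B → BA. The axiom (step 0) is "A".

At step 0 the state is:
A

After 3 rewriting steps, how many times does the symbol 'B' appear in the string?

0) A
1) B
2) BA
3) BAB

2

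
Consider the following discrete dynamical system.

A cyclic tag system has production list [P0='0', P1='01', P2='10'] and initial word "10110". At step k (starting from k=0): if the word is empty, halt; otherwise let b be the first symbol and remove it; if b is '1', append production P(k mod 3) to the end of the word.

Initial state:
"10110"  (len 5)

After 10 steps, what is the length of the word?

0

[0] "10110"  (len 5)
[1] "01100"  (len 5)
[2] "1100"  (len 4)
[3] "10010"  (len 5)
[4] "00100"  (len 5)
[5] "0100"  (len 4)
[6] "100"  (len 3)
[7] "000"  (len 3)
[8] "00"  (len 2)
[9] "0"  (len 1)
[10] (halted — word empty)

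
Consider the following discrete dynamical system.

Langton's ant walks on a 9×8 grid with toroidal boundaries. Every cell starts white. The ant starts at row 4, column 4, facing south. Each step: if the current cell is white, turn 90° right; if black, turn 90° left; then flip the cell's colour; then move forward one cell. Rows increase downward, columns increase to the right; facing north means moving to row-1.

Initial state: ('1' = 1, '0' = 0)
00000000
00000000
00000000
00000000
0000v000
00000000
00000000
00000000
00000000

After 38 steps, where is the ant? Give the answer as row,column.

1,5

t=0: 00000000
00000000
00000000
00000000
0000v000
00000000
00000000
00000000
00000000
t=1: 00000000
00000000
00000000
00000000
000<1000
00000000
00000000
00000000
00000000
t=2: 00000000
00000000
00000000
000^0000
00011000
00000000
00000000
00000000
00000000
t=3: 00000000
00000000
00000000
0001>000
00011000
00000000
00000000
00000000
00000000
t=4: 00000000
00000000
00000000
00011000
0001v000
00000000
00000000
00000000
00000000
t=5: 00000000
00000000
00000000
00011000
00010>00
00000000
00000000
00000000
00000000
t=6: 00000000
00000000
00000000
00011000
00010100
00000v00
00000000
00000000
00000000
t=7: 00000000
00000000
00000000
00011000
00010100
0000<100
00000000
00000000
00000000
t=8: 00000000
00000000
00000000
00011000
0001^100
00001100
00000000
00000000
00000000
t=9: 00000000
00000000
00000000
00011000
00011>00
00001100
00000000
00000000
00000000
t=10: 00000000
00000000
00000000
00011^00
00011000
00001100
00000000
00000000
00000000
t=11: 00000000
00000000
00000000
000111>0
00011000
00001100
00000000
00000000
00000000
t=12: 00000000
00000000
00000000
00011110
000110v0
00001100
00000000
00000000
00000000
t=13: 00000000
00000000
00000000
00011110
00011<10
00001100
00000000
00000000
00000000
t=14: 00000000
00000000
00000000
00011^10
00011110
00001100
00000000
00000000
00000000
t=15: 00000000
00000000
00000000
0001<010
00011110
00001100
00000000
00000000
00000000
t=16: 00000000
00000000
00000000
00010010
0001v110
00001100
00000000
00000000
00000000
t=17: 00000000
00000000
00000000
00010010
00010>10
00001100
00000000
00000000
00000000
t=18: 00000000
00000000
00000000
00010^10
00010010
00001100
00000000
00000000
00000000
t=19: 00000000
00000000
00000000
000101>0
00010010
00001100
00000000
00000000
00000000
t=20: 00000000
00000000
000000^0
00010100
00010010
00001100
00000000
00000000
00000000
t=21: 00000000
00000000
0000001>
00010100
00010010
00001100
00000000
00000000
00000000
t=22: 00000000
00000000
00000011
0001010v
00010010
00001100
00000000
00000000
00000000
t=23: 00000000
00000000
00000011
000101<1
00010010
00001100
00000000
00000000
00000000
t=24: 00000000
00000000
000000^1
00010111
00010010
00001100
00000000
00000000
00000000
t=25: 00000000
00000000
00000<01
00010111
00010010
00001100
00000000
00000000
00000000
t=26: 00000000
00000^00
00000101
00010111
00010010
00001100
00000000
00000000
00000000
t=27: 00000000
000001>0
00000101
00010111
00010010
00001100
00000000
00000000
00000000
t=28: 00000000
00000110
000001v1
00010111
00010010
00001100
00000000
00000000
00000000
t=29: 00000000
00000110
00000<11
00010111
00010010
00001100
00000000
00000000
00000000
t=30: 00000000
00000110
00000011
00010v11
00010010
00001100
00000000
00000000
00000000
t=31: 00000000
00000110
00000011
000100>1
00010010
00001100
00000000
00000000
00000000
t=32: 00000000
00000110
000000^1
00010001
00010010
00001100
00000000
00000000
00000000
t=33: 00000000
00000110
00000<01
00010001
00010010
00001100
00000000
00000000
00000000
t=34: 00000000
00000^10
00000101
00010001
00010010
00001100
00000000
00000000
00000000
t=35: 00000000
0000<010
00000101
00010001
00010010
00001100
00000000
00000000
00000000
t=36: 0000^000
00001010
00000101
00010001
00010010
00001100
00000000
00000000
00000000
t=37: 00001>00
00001010
00000101
00010001
00010010
00001100
00000000
00000000
00000000
t=38: 00001100
00001v10
00000101
00010001
00010010
00001100
00000000
00000000
00000000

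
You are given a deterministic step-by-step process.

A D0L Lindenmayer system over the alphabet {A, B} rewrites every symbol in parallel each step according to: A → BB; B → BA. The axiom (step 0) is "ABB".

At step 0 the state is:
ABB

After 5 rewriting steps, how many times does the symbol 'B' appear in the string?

64

step 0: ABB
step 1: BBBABA
step 2: BABABABBBABB
step 3: BABBBABBBABBBABABABBBABA
step 4: BABBBABABABBBABABABBBABABABBBABBBABBBABABABBBABB
step 5: BABBBABABABBBABBBABBBABABABBBABBBABBBABABABBBABBBABBBABABABBBABABABBBABABABBBABBBABBBABABABBBABA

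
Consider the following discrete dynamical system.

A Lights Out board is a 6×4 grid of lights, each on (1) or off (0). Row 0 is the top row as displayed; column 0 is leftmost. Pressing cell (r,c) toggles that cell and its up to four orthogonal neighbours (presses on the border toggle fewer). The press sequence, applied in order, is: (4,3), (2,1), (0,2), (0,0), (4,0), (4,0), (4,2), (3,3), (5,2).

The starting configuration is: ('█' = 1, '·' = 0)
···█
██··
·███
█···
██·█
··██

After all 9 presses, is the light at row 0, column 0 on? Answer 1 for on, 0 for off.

[0] ···█
██··
·███
█···
██·█
··██
[1] ···█
██··
·███
█··█
███·
··█·
[2] ···█
█···
█··█
██·█
███·
··█·
[3] ·██·
█·█·
█··█
██·█
███·
··█·
[4] █·█·
··█·
█··█
██·█
███·
··█·
[5] █·█·
··█·
█··█
·█·█
··█·
█·█·
[6] █·█·
··█·
█··█
██·█
███·
··█·
[7] █·█·
··█·
█··█
████
█··█
····
[8] █·█·
··█·
█···
██··
█···
····
[9] █·█·
··█·
█···
██··
█·█·
·███

1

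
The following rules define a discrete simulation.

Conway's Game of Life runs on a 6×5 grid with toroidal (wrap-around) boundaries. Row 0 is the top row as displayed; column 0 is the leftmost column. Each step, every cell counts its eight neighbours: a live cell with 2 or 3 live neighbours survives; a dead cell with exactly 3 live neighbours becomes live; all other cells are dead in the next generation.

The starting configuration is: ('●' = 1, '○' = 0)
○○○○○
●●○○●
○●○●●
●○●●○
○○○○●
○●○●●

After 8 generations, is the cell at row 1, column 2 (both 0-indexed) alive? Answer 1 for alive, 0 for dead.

0

step 0: ○○○○○
●●○○●
○●○●●
●○●●○
○○○○●
○●○●●
step 1: ○●●●○
○●●●●
○○○○○
●●●○○
○●○○○
●○○●●
step 2: ○○○○○
●●○○●
○○○○●
●●●○○
○○○●○
●○○●●
step 3: ○●○●○
●○○○●
○○●●●
●●●●●
○○○●○
○○○●●
step 4: ○○●●○
●●○○○
○○○○○
●●○○○
○●○○○
○○○●●
step 5: ●●●●○
○●●○○
○○○○○
●●○○○
○●●○●
○○○●●
step 6: ●○○○○
●○○●○
●○●○○
●●●○○
○●●○●
○○○○○
step 7: ○○○○●
●○○○○
●○●●○
○○○○●
○○●●○
●●○○○
step 8: ○●○○●
●●○●○
●●○●○
○●○○●
●●●●●
●●●●●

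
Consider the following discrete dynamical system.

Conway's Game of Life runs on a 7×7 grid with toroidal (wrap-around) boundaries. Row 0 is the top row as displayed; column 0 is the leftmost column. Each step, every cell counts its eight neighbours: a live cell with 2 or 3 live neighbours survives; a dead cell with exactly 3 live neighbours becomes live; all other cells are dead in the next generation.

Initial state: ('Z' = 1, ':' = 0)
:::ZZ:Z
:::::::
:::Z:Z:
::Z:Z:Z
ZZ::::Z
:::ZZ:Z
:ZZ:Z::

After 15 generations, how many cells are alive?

[0] :::ZZ:Z
:::::::
:::Z:Z:
::Z:Z:Z
ZZ::::Z
:::ZZ:Z
:ZZ:Z::
[1] ::ZZZZ:
:::Z:Z:
:::ZZZ:
:ZZZZ:Z
:ZZ:Z:Z
:::ZZ:Z
Z:Z::::
[2] :ZZ::ZZ
::::::Z
::::::Z
:Z::::Z
:Z::::Z
::::Z:Z
:ZZ:::Z
[3] :ZZ::ZZ
::::::Z
:::::ZZ
:::::ZZ
::::::Z
:ZZ:::Z
:ZZZ::Z
[4] :Z:Z:ZZ
:::::::
Z::::::
Z::::::
::::::Z
:Z:Z:ZZ
:::Z::Z
[5] Z:Z:ZZZ
Z:::::Z
:::::::
Z:::::Z
:::::ZZ
::Z:ZZZ
:::Z:::
[6] ZZ:ZZZ:
ZZ:::::
:::::::
Z::::ZZ
::::Z::
:::ZZ:Z
ZZZ::::
[7] :::ZZ::
ZZZ:Z:Z
:Z:::::
:::::ZZ
Z::ZZ::
ZZZZZZ:
:::::::
[8] ZZZZZZ:
ZZZ:ZZ:
:ZZ::::
Z:::ZZZ
Z::::::
ZZZ::ZZ
:Z:::Z:
[9] :::::::
:::::Z:
::Z::::
Z::::ZZ
::::Z::
::Z::Z:
:::::::
[10] :::::::
:::::::
:::::Z:
:::::ZZ
::::Z::
:::::::
:::::::
[11] :::::::
:::::::
:::::ZZ
::::ZZZ
:::::Z:
:::::::
:::::::
[12] :::::::
:::::::
::::Z:Z
::::Z::
::::ZZZ
:::::::
:::::::
[13] :::::::
:::::::
:::::Z:
:::ZZ:Z
::::ZZ:
:::::Z:
:::::::
[14] :::::::
:::::::
::::ZZ:
:::Z::Z
:::Z::Z
::::ZZ:
:::::::
[15] :::::::
:::::::
::::ZZ:
:::Z::Z
:::Z::Z
::::ZZ:
:::::::

8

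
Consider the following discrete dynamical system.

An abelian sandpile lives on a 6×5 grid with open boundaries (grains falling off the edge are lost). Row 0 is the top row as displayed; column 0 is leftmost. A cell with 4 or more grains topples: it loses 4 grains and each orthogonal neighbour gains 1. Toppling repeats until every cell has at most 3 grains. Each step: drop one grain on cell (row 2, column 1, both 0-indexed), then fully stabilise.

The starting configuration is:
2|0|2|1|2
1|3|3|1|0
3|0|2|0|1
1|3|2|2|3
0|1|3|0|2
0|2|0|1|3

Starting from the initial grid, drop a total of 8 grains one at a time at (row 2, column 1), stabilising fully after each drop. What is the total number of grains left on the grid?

51

gen 0: 2|0|2|1|2
1|3|3|1|0
3|0|2|0|1
1|3|2|2|3
0|1|3|0|2
0|2|0|1|3
gen 1: 2|0|2|1|2
1|3|3|1|0
3|1|2|0|1
1|3|2|2|3
0|1|3|0|2
0|2|0|1|3
gen 2: 2|0|2|1|2
1|3|3|1|0
3|2|2|0|1
1|3|2|2|3
0|1|3|0|2
0|2|0|1|3
gen 3: 2|0|2|1|2
1|3|3|1|0
3|3|2|0|1
1|3|2|2|3
0|1|3|0|2
0|2|0|1|3
gen 4: 2|1|3|1|2
3|2|1|2|0
1|0|2|1|1
3|2|1|3|3
0|3|0|1|2
0|2|1|1|3
gen 5: 2|1|3|1|2
3|2|1|2|0
1|1|2|1|1
3|2|1|3|3
0|3|0|1|2
0|2|1|1|3
gen 6: 2|1|3|1|2
3|2|1|2|0
1|2|2|1|1
3|2|1|3|3
0|3|0|1|2
0|2|1|1|3
gen 7: 2|1|3|1|2
3|2|1|2|0
1|3|2|1|1
3|2|1|3|3
0|3|0|1|2
0|2|1|1|3
gen 8: 2|1|3|1|2
3|3|1|2|0
2|0|3|1|1
3|3|1|3|3
0|3|0|1|2
0|2|1|1|3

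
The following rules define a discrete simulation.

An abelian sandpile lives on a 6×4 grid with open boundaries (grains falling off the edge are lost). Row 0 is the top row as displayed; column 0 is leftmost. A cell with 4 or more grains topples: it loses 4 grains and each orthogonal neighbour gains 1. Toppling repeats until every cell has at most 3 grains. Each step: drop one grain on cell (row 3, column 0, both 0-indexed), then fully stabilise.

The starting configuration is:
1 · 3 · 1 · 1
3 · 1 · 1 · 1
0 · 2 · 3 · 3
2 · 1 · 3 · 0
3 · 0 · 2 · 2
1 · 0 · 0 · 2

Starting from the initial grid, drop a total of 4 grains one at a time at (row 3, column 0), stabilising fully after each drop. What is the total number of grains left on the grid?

38

t=0: 1 · 3 · 1 · 1
3 · 1 · 1 · 1
0 · 2 · 3 · 3
2 · 1 · 3 · 0
3 · 0 · 2 · 2
1 · 0 · 0 · 2
t=1: 1 · 3 · 1 · 1
3 · 1 · 1 · 1
0 · 2 · 3 · 3
3 · 1 · 3 · 0
3 · 0 · 2 · 2
1 · 0 · 0 · 2
t=2: 1 · 3 · 1 · 1
3 · 1 · 1 · 1
1 · 2 · 3 · 3
1 · 2 · 3 · 0
0 · 1 · 2 · 2
2 · 0 · 0 · 2
t=3: 1 · 3 · 1 · 1
3 · 1 · 1 · 1
1 · 2 · 3 · 3
2 · 2 · 3 · 0
0 · 1 · 2 · 2
2 · 0 · 0 · 2
t=4: 1 · 3 · 1 · 1
3 · 1 · 1 · 1
1 · 2 · 3 · 3
3 · 2 · 3 · 0
0 · 1 · 2 · 2
2 · 0 · 0 · 2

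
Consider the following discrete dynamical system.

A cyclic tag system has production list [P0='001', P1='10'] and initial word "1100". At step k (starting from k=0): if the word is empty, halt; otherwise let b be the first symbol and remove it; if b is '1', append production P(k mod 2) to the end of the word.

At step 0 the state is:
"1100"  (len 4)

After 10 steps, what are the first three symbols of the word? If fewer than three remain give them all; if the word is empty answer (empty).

0) "1100"  (len 4)
1) "100001"  (len 6)
2) "0000110"  (len 7)
3) "000110"  (len 6)
4) "00110"  (len 5)
5) "0110"  (len 4)
6) "110"  (len 3)
7) "10001"  (len 5)
8) "000110"  (len 6)
9) "00110"  (len 5)
10) "0110"  (len 4)

011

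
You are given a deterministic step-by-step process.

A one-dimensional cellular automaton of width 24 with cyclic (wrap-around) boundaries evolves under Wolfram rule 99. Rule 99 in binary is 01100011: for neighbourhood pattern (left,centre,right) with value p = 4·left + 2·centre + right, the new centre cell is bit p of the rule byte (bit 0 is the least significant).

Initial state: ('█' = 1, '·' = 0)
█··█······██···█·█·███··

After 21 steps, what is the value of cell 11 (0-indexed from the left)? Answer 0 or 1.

0

k=0  █··█······██···█·█·███··
k=1  ··█··█████·█·██·█·█··█·█
k=2  ·█··█····██·█·██·█··█·█·
k=3  █··█··███·██·█·██··█·█··
k=4  ··█··█··██·██·█·█·█·█··█
k=5  ·█··█··█·██·██·█·█·█··█·
k=6  █··█··█·█·██·██·█·█··█··
k=7  ··█··█·█·█·██·██·█··█··█
k=8  ·█··█·█·█·█·██·██··█··█·
k=9  █··█·█·█·█·█·██·█·█··█··
k=10  ··█·█·█·█·█·█·██·█··█··█
k=11  ·█·█·█·█·█·█·█·██··█··█·
k=12  █·█·█·█·█·█·█·█·█·█··█··
k=13  ·█·█·█·█·█·█·█·█·█··█··█
k=14  █·█·█·█·█·█·█·█·█··█··█·
k=15  ·█·█·█·█·█·█·█·█··█··█·█
k=16  █·█·█·█·█·█·█·█··█··█·█·
k=17  ·█·█·█·█·█·█·█··█··█·█·█
k=18  █·█·█·█·█·█·█··█··█·█·█·
k=19  ·█·█·█·█·█·█··█··█·█·█·█
k=20  █·█·█·█·█·█··█··█·█·█·█·
k=21  ·█·█·█·█·█··█··█·█·█·█·█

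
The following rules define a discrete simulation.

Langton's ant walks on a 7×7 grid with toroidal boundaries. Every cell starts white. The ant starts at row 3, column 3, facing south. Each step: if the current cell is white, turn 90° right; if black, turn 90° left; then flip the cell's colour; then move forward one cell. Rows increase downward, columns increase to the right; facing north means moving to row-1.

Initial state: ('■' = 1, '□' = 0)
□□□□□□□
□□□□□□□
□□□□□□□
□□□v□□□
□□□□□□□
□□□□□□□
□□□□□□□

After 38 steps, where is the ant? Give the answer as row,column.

0,4

k=0  □□□□□□□
□□□□□□□
□□□□□□□
□□□v□□□
□□□□□□□
□□□□□□□
□□□□□□□
k=1  □□□□□□□
□□□□□□□
□□□□□□□
□□<■□□□
□□□□□□□
□□□□□□□
□□□□□□□
k=2  □□□□□□□
□□□□□□□
□□^□□□□
□□■■□□□
□□□□□□□
□□□□□□□
□□□□□□□
k=3  □□□□□□□
□□□□□□□
□□■>□□□
□□■■□□□
□□□□□□□
□□□□□□□
□□□□□□□
k=4  □□□□□□□
□□□□□□□
□□■■□□□
□□■v□□□
□□□□□□□
□□□□□□□
□□□□□□□
k=5  □□□□□□□
□□□□□□□
□□■■□□□
□□■□>□□
□□□□□□□
□□□□□□□
□□□□□□□
k=6  □□□□□□□
□□□□□□□
□□■■□□□
□□■□■□□
□□□□v□□
□□□□□□□
□□□□□□□
k=7  □□□□□□□
□□□□□□□
□□■■□□□
□□■□■□□
□□□<■□□
□□□□□□□
□□□□□□□
k=8  □□□□□□□
□□□□□□□
□□■■□□□
□□■^■□□
□□□■■□□
□□□□□□□
□□□□□□□
k=9  □□□□□□□
□□□□□□□
□□■■□□□
□□■■>□□
□□□■■□□
□□□□□□□
□□□□□□□
k=10  □□□□□□□
□□□□□□□
□□■■^□□
□□■■□□□
□□□■■□□
□□□□□□□
□□□□□□□
k=11  □□□□□□□
□□□□□□□
□□■■■>□
□□■■□□□
□□□■■□□
□□□□□□□
□□□□□□□
k=12  □□□□□□□
□□□□□□□
□□■■■■□
□□■■□v□
□□□■■□□
□□□□□□□
□□□□□□□
k=13  □□□□□□□
□□□□□□□
□□■■■■□
□□■■<■□
□□□■■□□
□□□□□□□
□□□□□□□
k=14  □□□□□□□
□□□□□□□
□□■■^■□
□□■■■■□
□□□■■□□
□□□□□□□
□□□□□□□
k=15  □□□□□□□
□□□□□□□
□□■<□■□
□□■■■■□
□□□■■□□
□□□□□□□
□□□□□□□
k=16  □□□□□□□
□□□□□□□
□□■□□■□
□□■v■■□
□□□■■□□
□□□□□□□
□□□□□□□
k=17  □□□□□□□
□□□□□□□
□□■□□■□
□□■□>■□
□□□■■□□
□□□□□□□
□□□□□□□
k=18  □□□□□□□
□□□□□□□
□□■□^■□
□□■□□■□
□□□■■□□
□□□□□□□
□□□□□□□
k=19  □□□□□□□
□□□□□□□
□□■□■>□
□□■□□■□
□□□■■□□
□□□□□□□
□□□□□□□
k=20  □□□□□□□
□□□□□^□
□□■□■□□
□□■□□■□
□□□■■□□
□□□□□□□
□□□□□□□
k=21  □□□□□□□
□□□□□■>
□□■□■□□
□□■□□■□
□□□■■□□
□□□□□□□
□□□□□□□
k=22  □□□□□□□
□□□□□■■
□□■□■□v
□□■□□■□
□□□■■□□
□□□□□□□
□□□□□□□
k=23  □□□□□□□
□□□□□■■
□□■□■<■
□□■□□■□
□□□■■□□
□□□□□□□
□□□□□□□
k=24  □□□□□□□
□□□□□^■
□□■□■■■
□□■□□■□
□□□■■□□
□□□□□□□
□□□□□□□
k=25  □□□□□□□
□□□□<□■
□□■□■■■
□□■□□■□
□□□■■□□
□□□□□□□
□□□□□□□
k=26  □□□□^□□
□□□□■□■
□□■□■■■
□□■□□■□
□□□■■□□
□□□□□□□
□□□□□□□
k=27  □□□□■>□
□□□□■□■
□□■□■■■
□□■□□■□
□□□■■□□
□□□□□□□
□□□□□□□
k=28  □□□□■■□
□□□□■v■
□□■□■■■
□□■□□■□
□□□■■□□
□□□□□□□
□□□□□□□
k=29  □□□□■■□
□□□□<■■
□□■□■■■
□□■□□■□
□□□■■□□
□□□□□□□
□□□□□□□
k=30  □□□□■■□
□□□□□■■
□□■□v■■
□□■□□■□
□□□■■□□
□□□□□□□
□□□□□□□
k=31  □□□□■■□
□□□□□■■
□□■□□>■
□□■□□■□
□□□■■□□
□□□□□□□
□□□□□□□
k=32  □□□□■■□
□□□□□^■
□□■□□□■
□□■□□■□
□□□■■□□
□□□□□□□
□□□□□□□
k=33  □□□□■■□
□□□□<□■
□□■□□□■
□□■□□■□
□□□■■□□
□□□□□□□
□□□□□□□
k=34  □□□□^■□
□□□□■□■
□□■□□□■
□□■□□■□
□□□■■□□
□□□□□□□
□□□□□□□
k=35  □□□<□■□
□□□□■□■
□□■□□□■
□□■□□■□
□□□■■□□
□□□□□□□
□□□□□□□
k=36  □□□■□■□
□□□□■□■
□□■□□□■
□□■□□■□
□□□■■□□
□□□□□□□
□□□^□□□
k=37  □□□■□■□
□□□□■□■
□□■□□□■
□□■□□■□
□□□■■□□
□□□□□□□
□□□■>□□
k=38  □□□■v■□
□□□□■□■
□□■□□□■
□□■□□■□
□□□■■□□
□□□□□□□
□□□■■□□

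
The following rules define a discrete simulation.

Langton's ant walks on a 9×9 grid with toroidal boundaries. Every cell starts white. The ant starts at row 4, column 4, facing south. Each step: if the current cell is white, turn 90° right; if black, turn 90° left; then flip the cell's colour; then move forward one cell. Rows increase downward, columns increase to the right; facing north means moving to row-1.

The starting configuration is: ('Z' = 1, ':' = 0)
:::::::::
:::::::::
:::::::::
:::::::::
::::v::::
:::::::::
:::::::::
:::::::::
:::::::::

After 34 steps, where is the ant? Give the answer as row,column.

step 0: :::::::::
:::::::::
:::::::::
:::::::::
::::v::::
:::::::::
:::::::::
:::::::::
:::::::::
step 1: :::::::::
:::::::::
:::::::::
:::::::::
:::<Z::::
:::::::::
:::::::::
:::::::::
:::::::::
step 2: :::::::::
:::::::::
:::::::::
:::^:::::
:::ZZ::::
:::::::::
:::::::::
:::::::::
:::::::::
step 3: :::::::::
:::::::::
:::::::::
:::Z>::::
:::ZZ::::
:::::::::
:::::::::
:::::::::
:::::::::
step 4: :::::::::
:::::::::
:::::::::
:::ZZ::::
:::Zv::::
:::::::::
:::::::::
:::::::::
:::::::::
step 5: :::::::::
:::::::::
:::::::::
:::ZZ::::
:::Z:>:::
:::::::::
:::::::::
:::::::::
:::::::::
step 6: :::::::::
:::::::::
:::::::::
:::ZZ::::
:::Z:Z:::
:::::v:::
:::::::::
:::::::::
:::::::::
step 7: :::::::::
:::::::::
:::::::::
:::ZZ::::
:::Z:Z:::
::::<Z:::
:::::::::
:::::::::
:::::::::
step 8: :::::::::
:::::::::
:::::::::
:::ZZ::::
:::Z^Z:::
::::ZZ:::
:::::::::
:::::::::
:::::::::
step 9: :::::::::
:::::::::
:::::::::
:::ZZ::::
:::ZZ>:::
::::ZZ:::
:::::::::
:::::::::
:::::::::
step 10: :::::::::
:::::::::
:::::::::
:::ZZ^:::
:::ZZ::::
::::ZZ:::
:::::::::
:::::::::
:::::::::
step 11: :::::::::
:::::::::
:::::::::
:::ZZZ>::
:::ZZ::::
::::ZZ:::
:::::::::
:::::::::
:::::::::
step 12: :::::::::
:::::::::
:::::::::
:::ZZZZ::
:::ZZ:v::
::::ZZ:::
:::::::::
:::::::::
:::::::::
step 13: :::::::::
:::::::::
:::::::::
:::ZZZZ::
:::ZZ<Z::
::::ZZ:::
:::::::::
:::::::::
:::::::::
step 14: :::::::::
:::::::::
:::::::::
:::ZZ^Z::
:::ZZZZ::
::::ZZ:::
:::::::::
:::::::::
:::::::::
step 15: :::::::::
:::::::::
:::::::::
:::Z<:Z::
:::ZZZZ::
::::ZZ:::
:::::::::
:::::::::
:::::::::
step 16: :::::::::
:::::::::
:::::::::
:::Z::Z::
:::ZvZZ::
::::ZZ:::
:::::::::
:::::::::
:::::::::
step 17: :::::::::
:::::::::
:::::::::
:::Z::Z::
:::Z:>Z::
::::ZZ:::
:::::::::
:::::::::
:::::::::
step 18: :::::::::
:::::::::
:::::::::
:::Z:^Z::
:::Z::Z::
::::ZZ:::
:::::::::
:::::::::
:::::::::
step 19: :::::::::
:::::::::
:::::::::
:::Z:Z>::
:::Z::Z::
::::ZZ:::
:::::::::
:::::::::
:::::::::
step 20: :::::::::
:::::::::
::::::^::
:::Z:Z:::
:::Z::Z::
::::ZZ:::
:::::::::
:::::::::
:::::::::
step 21: :::::::::
:::::::::
::::::Z>:
:::Z:Z:::
:::Z::Z::
::::ZZ:::
:::::::::
:::::::::
:::::::::
step 22: :::::::::
:::::::::
::::::ZZ:
:::Z:Z:v:
:::Z::Z::
::::ZZ:::
:::::::::
:::::::::
:::::::::
step 23: :::::::::
:::::::::
::::::ZZ:
:::Z:Z<Z:
:::Z::Z::
::::ZZ:::
:::::::::
:::::::::
:::::::::
step 24: :::::::::
:::::::::
::::::^Z:
:::Z:ZZZ:
:::Z::Z::
::::ZZ:::
:::::::::
:::::::::
:::::::::
step 25: :::::::::
:::::::::
:::::<:Z:
:::Z:ZZZ:
:::Z::Z::
::::ZZ:::
:::::::::
:::::::::
:::::::::
step 26: :::::::::
:::::^:::
:::::Z:Z:
:::Z:ZZZ:
:::Z::Z::
::::ZZ:::
:::::::::
:::::::::
:::::::::
step 27: :::::::::
:::::Z>::
:::::Z:Z:
:::Z:ZZZ:
:::Z::Z::
::::ZZ:::
:::::::::
:::::::::
:::::::::
step 28: :::::::::
:::::ZZ::
:::::ZvZ:
:::Z:ZZZ:
:::Z::Z::
::::ZZ:::
:::::::::
:::::::::
:::::::::
step 29: :::::::::
:::::ZZ::
:::::<ZZ:
:::Z:ZZZ:
:::Z::Z::
::::ZZ:::
:::::::::
:::::::::
:::::::::
step 30: :::::::::
:::::ZZ::
::::::ZZ:
:::Z:vZZ:
:::Z::Z::
::::ZZ:::
:::::::::
:::::::::
:::::::::
step 31: :::::::::
:::::ZZ::
::::::ZZ:
:::Z::>Z:
:::Z::Z::
::::ZZ:::
:::::::::
:::::::::
:::::::::
step 32: :::::::::
:::::ZZ::
::::::^Z:
:::Z:::Z:
:::Z::Z::
::::ZZ:::
:::::::::
:::::::::
:::::::::
step 33: :::::::::
:::::ZZ::
:::::<:Z:
:::Z:::Z:
:::Z::Z::
::::ZZ:::
:::::::::
:::::::::
:::::::::
step 34: :::::::::
:::::^Z::
:::::Z:Z:
:::Z:::Z:
:::Z::Z::
::::ZZ:::
:::::::::
:::::::::
:::::::::

1,5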